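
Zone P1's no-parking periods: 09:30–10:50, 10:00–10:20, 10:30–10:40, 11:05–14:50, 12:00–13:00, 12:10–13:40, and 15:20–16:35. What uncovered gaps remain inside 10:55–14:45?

Covered (merged): 09:30–10:50, 11:05–14:50, 15:20–16:35.
Complement within 10:55–14:45: 10:55–11:05.

10:55–11:05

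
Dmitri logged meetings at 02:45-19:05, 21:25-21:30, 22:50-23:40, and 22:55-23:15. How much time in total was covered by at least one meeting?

17 h 15 min

Merged: 02:45-19:05, 21:25-21:30, 22:50-23:40.
Lengths: 16 h 20 min + 5 min + 50 min = 17 h 15 min.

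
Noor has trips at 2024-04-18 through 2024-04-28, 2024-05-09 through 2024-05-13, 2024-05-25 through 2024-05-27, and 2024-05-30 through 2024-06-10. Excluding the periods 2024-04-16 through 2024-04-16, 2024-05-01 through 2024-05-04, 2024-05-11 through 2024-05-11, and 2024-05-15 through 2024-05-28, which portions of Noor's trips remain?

2024-04-18 through 2024-04-28, 2024-05-09 through 2024-05-10, 2024-05-12 through 2024-05-13, 2024-05-30 through 2024-06-10

2024-04-18 through 2024-04-28: nothing removed.
2024-05-09 through 2024-05-13 \ B = 2024-05-09 through 2024-05-10, 2024-05-12 through 2024-05-13.
2024-05-25 through 2024-05-27: entirely removed.
2024-05-30 through 2024-06-10: nothing removed.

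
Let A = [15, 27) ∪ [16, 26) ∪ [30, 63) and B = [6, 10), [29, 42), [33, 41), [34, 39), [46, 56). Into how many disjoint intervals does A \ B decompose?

A, merged: [15, 27), [30, 63).
B, merged: [6, 10), [29, 42), [46, 56).
A \ B = [15, 27), [42, 46), [56, 63).
That is 3 disjoint pieces.

3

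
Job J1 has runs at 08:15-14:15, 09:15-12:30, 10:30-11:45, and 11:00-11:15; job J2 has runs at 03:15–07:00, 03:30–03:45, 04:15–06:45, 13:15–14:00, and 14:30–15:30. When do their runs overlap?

Merge the first list: 08:15–14:15.
Merge the second list: 03:15–07:00, 13:15–14:00, 14:30–15:30.
08:15–14:15 meets the second set on 13:15–14:00.

13:15–14:00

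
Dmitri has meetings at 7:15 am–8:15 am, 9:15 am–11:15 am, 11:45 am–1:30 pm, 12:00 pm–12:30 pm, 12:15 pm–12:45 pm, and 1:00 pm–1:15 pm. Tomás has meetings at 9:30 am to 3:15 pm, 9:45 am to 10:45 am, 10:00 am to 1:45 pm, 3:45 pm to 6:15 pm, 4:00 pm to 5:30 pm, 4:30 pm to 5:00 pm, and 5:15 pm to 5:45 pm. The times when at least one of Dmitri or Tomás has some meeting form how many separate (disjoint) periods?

A, merged: 7:15 am-8:15 am, 9:15 am-11:15 am, 11:45 am-1:30 pm.
B, merged: 9:30 am-3:15 pm, 3:45 pm-6:15 pm.
A ∪ B = 7:15 am-8:15 am, 9:15 am-3:15 pm, 3:45 pm-6:15 pm.
That is 3 disjoint pieces.

3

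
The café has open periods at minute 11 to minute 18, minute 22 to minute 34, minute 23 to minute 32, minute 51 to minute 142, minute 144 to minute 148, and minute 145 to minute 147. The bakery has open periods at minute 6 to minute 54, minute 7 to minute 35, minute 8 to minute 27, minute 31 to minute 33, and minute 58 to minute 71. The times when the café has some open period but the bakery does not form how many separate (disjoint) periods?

3

First set merges to minute 11 to minute 18, minute 22 to minute 34, minute 51 to minute 142, minute 144 to minute 148.
Second set merges to minute 6 to minute 54, minute 58 to minute 71.
A \ B = minute 54 to minute 58, minute 71 to minute 142, minute 144 to minute 148.
That is 3 disjoint pieces.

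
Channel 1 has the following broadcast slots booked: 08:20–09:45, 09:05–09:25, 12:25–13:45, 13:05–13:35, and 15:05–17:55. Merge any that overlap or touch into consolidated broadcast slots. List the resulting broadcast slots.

09:05–09:25 overlaps/touches 08:20–09:45 → extend to 08:20–09:45.
12:25–13:45 is disjoint → start new block.
13:05–13:35 overlaps/touches 12:25–13:45 → extend to 12:25–13:45.
15:05–17:55 is disjoint → start new block.

08:20–09:45, 12:25–13:45, 15:05–17:55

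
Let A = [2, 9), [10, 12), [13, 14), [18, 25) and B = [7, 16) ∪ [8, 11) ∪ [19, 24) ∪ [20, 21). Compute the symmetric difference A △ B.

Second set merges to [7, 16), [19, 24).
A \ B = [2, 7), [18, 19), [24, 25).
B \ A = [9, 10), [12, 13), [14, 16).
Union of the two gives the symmetric difference.

[2, 7) ∪ [9, 10) ∪ [12, 13) ∪ [14, 16) ∪ [18, 19) ∪ [24, 25)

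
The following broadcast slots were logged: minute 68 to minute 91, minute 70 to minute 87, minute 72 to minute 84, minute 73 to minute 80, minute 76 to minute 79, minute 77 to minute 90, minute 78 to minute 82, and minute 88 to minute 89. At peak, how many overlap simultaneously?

7

Sweep endpoints in order; track running count of active intervals.
Peak of 7 reached at minute 78.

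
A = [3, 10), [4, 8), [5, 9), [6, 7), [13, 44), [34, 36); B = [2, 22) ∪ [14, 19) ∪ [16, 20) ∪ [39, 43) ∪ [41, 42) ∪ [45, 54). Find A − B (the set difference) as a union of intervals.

First set merges to [3, 10), [13, 44).
Second set merges to [2, 22), [39, 43), [45, 54).
[3, 10): fully covered by B → removed.
[13, 44) minus B → [22, 39), [43, 44).

[22, 39) ∪ [43, 44)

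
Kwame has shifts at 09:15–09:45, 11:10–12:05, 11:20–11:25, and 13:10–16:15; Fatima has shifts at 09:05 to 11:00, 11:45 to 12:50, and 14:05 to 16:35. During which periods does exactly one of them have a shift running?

09:05-09:15, 09:45-11:00, 11:10-11:45, 12:05-12:50, 13:10-14:05, 16:15-16:35

First set merges to 09:15-09:45, 11:10-12:05, 13:10-16:15.
A but not B: 11:10-11:45, 13:10-14:05.
B but not A: 09:05-09:15, 09:45-11:00, 12:05-12:50, 16:15-16:35.
Combining gives A △ B.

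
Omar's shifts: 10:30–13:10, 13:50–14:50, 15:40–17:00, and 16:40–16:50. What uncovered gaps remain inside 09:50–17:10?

Covered (merged): 10:30–13:10, 13:50–14:50, 15:40–17:00.
Gaps within 09:50–17:10: 09:50–10:30, 13:10–13:50, 14:50–15:40, 17:00–17:10.

09:50–10:30, 13:10–13:50, 14:50–15:40, 17:00–17:10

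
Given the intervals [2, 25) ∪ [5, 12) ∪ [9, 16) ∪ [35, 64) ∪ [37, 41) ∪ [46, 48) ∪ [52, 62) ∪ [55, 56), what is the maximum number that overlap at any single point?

At 9, 3 of the intervals are simultaneously active.
No point has more.

3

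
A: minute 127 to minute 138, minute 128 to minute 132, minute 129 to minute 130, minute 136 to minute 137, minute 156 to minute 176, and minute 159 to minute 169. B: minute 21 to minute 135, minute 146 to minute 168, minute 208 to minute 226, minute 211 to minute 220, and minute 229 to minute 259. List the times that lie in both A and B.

minute 127 to minute 135, minute 156 to minute 168

Merge the first list: minute 127 to minute 138, minute 156 to minute 176.
Merge the second list: minute 21 to minute 135, minute 146 to minute 168, minute 208 to minute 226, minute 229 to minute 259.
minute 127 to minute 138 ∩ B → minute 127 to minute 135.
minute 156 to minute 176 ∩ B → minute 156 to minute 168.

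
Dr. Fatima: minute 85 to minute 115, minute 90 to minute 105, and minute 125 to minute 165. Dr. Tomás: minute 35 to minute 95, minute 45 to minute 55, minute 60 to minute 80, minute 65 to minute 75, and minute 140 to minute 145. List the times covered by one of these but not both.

First set merges to minute 85 to minute 115, minute 125 to minute 165.
Second set merges to minute 35 to minute 95, minute 140 to minute 145.
Only in the first: minute 95 to minute 115, minute 125 to minute 140, minute 145 to minute 165.
Only in the second: minute 35 to minute 85.
Together these are the periods covered by exactly one.

minute 35 to minute 85, minute 95 to minute 115, minute 125 to minute 140, minute 145 to minute 165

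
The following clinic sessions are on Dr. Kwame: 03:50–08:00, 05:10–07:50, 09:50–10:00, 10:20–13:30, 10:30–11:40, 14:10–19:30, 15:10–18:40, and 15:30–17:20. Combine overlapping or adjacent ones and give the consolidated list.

05:10–07:50 overlaps/touches 03:50–08:00 → extend to 03:50–08:00.
09:50–10:00 is disjoint → start new block.
10:20–13:30 is disjoint → start new block.
10:30–11:40 overlaps/touches 10:20–13:30 → extend to 10:20–13:30.
14:10–19:30 is disjoint → start new block.
15:10–18:40 overlaps/touches 14:10–19:30 → extend to 14:10–19:30.
15:30–17:20 overlaps/touches 14:10–19:30 → extend to 14:10–19:30.

03:50–08:00, 09:50–10:00, 10:20–13:30, 14:10–19:30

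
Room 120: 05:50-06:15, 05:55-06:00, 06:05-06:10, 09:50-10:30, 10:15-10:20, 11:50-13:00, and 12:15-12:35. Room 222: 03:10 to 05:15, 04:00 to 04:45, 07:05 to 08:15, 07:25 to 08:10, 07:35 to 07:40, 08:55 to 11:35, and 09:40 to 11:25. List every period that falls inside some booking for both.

First set merges to 05:50–06:15, 09:50–10:30, 11:50–13:00.
Second set merges to 03:10–05:15, 07:05–08:15, 08:55–11:35.
05:50–06:15 meets no B interval.
09:50–10:30 ∩ B → 09:50–10:30.
11:50–13:00 meets no B interval.

09:50–10:30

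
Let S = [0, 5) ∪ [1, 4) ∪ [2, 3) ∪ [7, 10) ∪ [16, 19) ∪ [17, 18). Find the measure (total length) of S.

11

Merged: [0, 5), [7, 10), [16, 19).
Lengths: 5 + 3 + 3 = 11.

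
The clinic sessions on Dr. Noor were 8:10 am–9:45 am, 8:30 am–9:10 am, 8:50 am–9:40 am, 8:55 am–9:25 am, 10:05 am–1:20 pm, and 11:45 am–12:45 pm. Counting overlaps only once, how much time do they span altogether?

4 h 50 min

Merged: 8:10 am-9:45 am, 10:05 am-1:20 pm.
Lengths: 1 h 35 min + 3 h 15 min = 4 h 50 min.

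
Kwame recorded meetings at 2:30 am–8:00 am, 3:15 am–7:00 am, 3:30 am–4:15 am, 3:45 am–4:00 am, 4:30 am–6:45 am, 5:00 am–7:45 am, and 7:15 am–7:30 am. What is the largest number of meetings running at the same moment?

Walk the sorted start/end points keeping a running depth.
The depth first hits 4 at 3:45 am.

4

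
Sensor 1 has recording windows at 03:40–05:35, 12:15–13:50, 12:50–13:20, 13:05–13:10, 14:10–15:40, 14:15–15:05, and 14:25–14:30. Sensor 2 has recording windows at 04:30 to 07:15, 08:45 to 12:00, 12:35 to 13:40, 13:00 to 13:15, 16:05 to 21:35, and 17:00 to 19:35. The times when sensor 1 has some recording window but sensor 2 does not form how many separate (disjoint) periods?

4

A, merged: 03:40-05:35, 12:15-13:50, 14:10-15:40.
B, merged: 04:30-07:15, 08:45-12:00, 12:35-13:40, 16:05-21:35.
A \ B = 03:40-04:30, 12:15-12:35, 13:40-13:50, 14:10-15:40.
That is 4 disjoint pieces.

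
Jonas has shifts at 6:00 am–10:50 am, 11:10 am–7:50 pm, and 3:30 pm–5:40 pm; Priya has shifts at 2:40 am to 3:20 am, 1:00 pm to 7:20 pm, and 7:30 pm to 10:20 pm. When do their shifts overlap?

First set merges to 6:00 am-10:50 am, 11:10 am-7:50 pm.
6:00 am-10:50 am meets no B interval.
11:10 am-7:50 pm ∩ B → 1:00 pm-7:20 pm, 7:30 pm-7:50 pm.

1:00 pm-7:20 pm, 7:30 pm-7:50 pm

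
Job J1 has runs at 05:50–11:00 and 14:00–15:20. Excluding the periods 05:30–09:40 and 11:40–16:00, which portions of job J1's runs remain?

09:40-11:00

05:50-11:00 minus B → 09:40-11:00.
14:00-15:20: fully covered by B → removed.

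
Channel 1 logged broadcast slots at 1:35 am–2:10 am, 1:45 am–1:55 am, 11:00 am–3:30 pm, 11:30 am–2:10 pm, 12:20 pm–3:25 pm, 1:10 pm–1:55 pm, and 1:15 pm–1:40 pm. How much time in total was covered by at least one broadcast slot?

Merged: 1:35 am–2:10 am, 11:00 am–3:30 pm.
Lengths: 35 min + 4 h 30 min = 5 h 5 min.

5 h 5 min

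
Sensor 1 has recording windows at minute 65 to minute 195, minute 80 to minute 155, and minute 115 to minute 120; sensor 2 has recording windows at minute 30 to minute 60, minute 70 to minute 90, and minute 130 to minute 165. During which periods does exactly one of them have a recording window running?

A, merged: minute 65 to minute 195.
A but not B: minute 65 to minute 70, minute 90 to minute 130, minute 165 to minute 195.
B but not A: minute 30 to minute 60.
Combining gives A △ B.

minute 30 to minute 60, minute 65 to minute 70, minute 90 to minute 130, minute 165 to minute 195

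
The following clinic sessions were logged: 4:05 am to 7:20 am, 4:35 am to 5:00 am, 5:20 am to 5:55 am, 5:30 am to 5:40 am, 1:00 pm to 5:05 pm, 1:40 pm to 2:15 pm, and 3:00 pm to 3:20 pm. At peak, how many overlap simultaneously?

Sweep endpoints in order; track running count of active intervals.
Peak of 3 reached at 5:30 am.

3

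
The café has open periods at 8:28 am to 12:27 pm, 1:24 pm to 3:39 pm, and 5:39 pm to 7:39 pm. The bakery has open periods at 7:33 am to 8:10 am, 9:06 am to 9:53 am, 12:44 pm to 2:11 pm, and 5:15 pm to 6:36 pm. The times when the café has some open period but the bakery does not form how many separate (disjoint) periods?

A \ B = 8:28 am-9:06 am, 9:53 am-12:27 pm, 2:11 pm-3:39 pm, 6:36 pm-7:39 pm.
That is 4 disjoint pieces.

4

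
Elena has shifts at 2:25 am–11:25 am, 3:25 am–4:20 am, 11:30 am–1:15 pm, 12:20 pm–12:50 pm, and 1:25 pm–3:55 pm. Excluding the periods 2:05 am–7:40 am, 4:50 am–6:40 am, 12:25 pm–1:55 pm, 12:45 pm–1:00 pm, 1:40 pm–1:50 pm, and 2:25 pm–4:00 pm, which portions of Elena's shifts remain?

7:40 am–11:25 am, 11:30 am–12:25 pm, 1:55 pm–2:25 pm

A, merged: 2:25 am–11:25 am, 11:30 am–1:15 pm, 1:25 pm–3:55 pm.
B, merged: 2:05 am–7:40 am, 12:25 pm–1:55 pm, 2:25 pm–4:00 pm.
2:25 am–11:25 am with B removed leaves 7:40 am–11:25 am.
11:30 am–1:15 pm with B removed leaves 11:30 am–12:25 pm.
1:25 pm–3:55 pm with B removed leaves 1:55 pm–2:25 pm.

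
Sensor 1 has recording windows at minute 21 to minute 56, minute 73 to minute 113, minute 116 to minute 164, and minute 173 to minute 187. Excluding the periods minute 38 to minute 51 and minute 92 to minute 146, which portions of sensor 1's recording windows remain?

minute 21 to minute 56 \ B = minute 21 to minute 38, minute 51 to minute 56.
minute 73 to minute 113 \ B = minute 73 to minute 92.
minute 116 to minute 164 \ B = minute 146 to minute 164.
minute 173 to minute 187: nothing removed.

minute 21 to minute 38, minute 51 to minute 56, minute 73 to minute 92, minute 146 to minute 164, minute 173 to minute 187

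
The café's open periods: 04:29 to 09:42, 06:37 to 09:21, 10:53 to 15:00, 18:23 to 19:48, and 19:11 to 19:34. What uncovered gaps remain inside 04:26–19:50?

After merging, the occupied span is 04:29–09:42, 10:53–15:00, 18:23–19:48.
Gaps within 04:26–19:50: 04:26–04:29, 09:42–10:53, 15:00–18:23, 19:48–19:50.

04:26–04:29, 09:42–10:53, 15:00–18:23, 19:48–19:50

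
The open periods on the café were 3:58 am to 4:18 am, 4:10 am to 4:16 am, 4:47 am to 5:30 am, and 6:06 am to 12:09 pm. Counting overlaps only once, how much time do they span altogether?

Merged: 3:58 am–4:18 am, 4:47 am–5:30 am, 6:06 am–12:09 pm.
Lengths: 20 min + 43 min + 6 h 3 min = 7 h 6 min.

7 h 6 min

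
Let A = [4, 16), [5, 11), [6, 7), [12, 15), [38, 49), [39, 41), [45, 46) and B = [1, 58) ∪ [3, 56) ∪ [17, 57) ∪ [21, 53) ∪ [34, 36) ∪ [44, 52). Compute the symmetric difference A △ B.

First set merges to [4, 16), [38, 49).
Second set merges to [1, 58).
A \ B = none.
B \ A = [1, 4), [16, 38), [49, 58).
Union of the two gives the symmetric difference.

[1, 4) ∪ [16, 38) ∪ [49, 58)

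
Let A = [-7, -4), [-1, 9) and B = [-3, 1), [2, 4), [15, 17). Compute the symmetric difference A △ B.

[-7, -4) ∪ [-3, -1) ∪ [1, 2) ∪ [4, 9) ∪ [15, 17)

A \ B = [-7, -4), [1, 2), [4, 9).
B \ A = [-3, -1), [15, 17).
Union of the two gives the symmetric difference.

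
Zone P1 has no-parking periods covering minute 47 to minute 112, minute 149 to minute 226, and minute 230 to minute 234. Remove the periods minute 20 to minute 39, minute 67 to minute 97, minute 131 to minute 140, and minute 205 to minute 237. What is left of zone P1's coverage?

minute 47 to minute 67, minute 97 to minute 112, minute 149 to minute 205

minute 47 to minute 112 \ B = minute 47 to minute 67, minute 97 to minute 112.
minute 149 to minute 226 \ B = minute 149 to minute 205.
minute 230 to minute 234: entirely removed.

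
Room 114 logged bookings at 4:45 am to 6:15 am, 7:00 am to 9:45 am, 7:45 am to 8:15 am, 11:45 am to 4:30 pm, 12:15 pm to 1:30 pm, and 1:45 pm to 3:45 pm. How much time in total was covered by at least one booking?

9 h

Merged: 4:45 am-6:15 am, 7:00 am-9:45 am, 11:45 am-4:30 pm.
Lengths: 1 h 30 min + 2 h 45 min + 4 h 45 min = 9 h.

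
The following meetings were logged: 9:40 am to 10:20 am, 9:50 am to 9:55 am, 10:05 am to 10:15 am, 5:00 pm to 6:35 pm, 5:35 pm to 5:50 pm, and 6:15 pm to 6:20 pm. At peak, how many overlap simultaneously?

At 9:50 am, 2 of the intervals are simultaneously active.
No point has more.

2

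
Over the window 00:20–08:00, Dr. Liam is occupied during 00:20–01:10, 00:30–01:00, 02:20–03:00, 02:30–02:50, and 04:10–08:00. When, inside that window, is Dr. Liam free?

01:10-02:20, 03:00-04:10

Covered (merged): 00:20-01:10, 02:20-03:00, 04:10-08:00.
Complement within 00:20-08:00: 01:10-02:20, 03:00-04:10.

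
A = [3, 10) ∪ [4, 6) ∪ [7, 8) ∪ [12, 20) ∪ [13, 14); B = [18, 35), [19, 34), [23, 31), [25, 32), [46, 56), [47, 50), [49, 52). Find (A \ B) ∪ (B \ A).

[3, 10) ∪ [12, 18) ∪ [20, 35) ∪ [46, 56)

A, merged: [3, 10), [12, 20).
B, merged: [18, 35), [46, 56).
Only in the first: [3, 10), [12, 18).
Only in the second: [20, 35), [46, 56).
Together these are the periods covered by exactly one.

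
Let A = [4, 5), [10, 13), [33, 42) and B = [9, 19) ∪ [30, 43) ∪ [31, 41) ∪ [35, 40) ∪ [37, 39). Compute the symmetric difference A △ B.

Merge the second list: [9, 19), [30, 43).
A but not B: [4, 5).
B but not A: [9, 10), [13, 19), [30, 33), [42, 43).
Combining gives A △ B.

[4, 5) ∪ [9, 10) ∪ [13, 19) ∪ [30, 33) ∪ [42, 43)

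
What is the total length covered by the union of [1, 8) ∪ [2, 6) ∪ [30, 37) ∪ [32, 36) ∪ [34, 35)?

Merged: [1, 8), [30, 37).
Lengths: 7 + 7 = 14.

14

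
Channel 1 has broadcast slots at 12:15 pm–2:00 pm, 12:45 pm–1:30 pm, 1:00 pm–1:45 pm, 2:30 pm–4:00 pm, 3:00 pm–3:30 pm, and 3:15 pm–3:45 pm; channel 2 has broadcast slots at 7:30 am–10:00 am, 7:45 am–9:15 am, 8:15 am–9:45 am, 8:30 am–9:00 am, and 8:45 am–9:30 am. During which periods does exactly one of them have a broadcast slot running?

First set merges to 12:15 pm–2:00 pm, 2:30 pm–4:00 pm.
Second set merges to 7:30 am–10:00 am.
A \ B = 12:15 pm–2:00 pm, 2:30 pm–4:00 pm.
B \ A = 7:30 am–10:00 am.
Union of the two gives the symmetric difference.

7:30 am–10:00 am, 12:15 pm–2:00 pm, 2:30 pm–4:00 pm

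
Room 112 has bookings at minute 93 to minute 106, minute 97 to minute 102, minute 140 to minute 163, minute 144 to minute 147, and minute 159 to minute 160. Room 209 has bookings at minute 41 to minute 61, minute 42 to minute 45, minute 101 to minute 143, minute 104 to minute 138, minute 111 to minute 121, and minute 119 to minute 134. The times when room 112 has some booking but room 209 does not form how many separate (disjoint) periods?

A, merged: minute 93 to minute 106, minute 140 to minute 163.
B, merged: minute 41 to minute 61, minute 101 to minute 143.
A \ B = minute 93 to minute 101, minute 143 to minute 163.
That is 2 disjoint pieces.

2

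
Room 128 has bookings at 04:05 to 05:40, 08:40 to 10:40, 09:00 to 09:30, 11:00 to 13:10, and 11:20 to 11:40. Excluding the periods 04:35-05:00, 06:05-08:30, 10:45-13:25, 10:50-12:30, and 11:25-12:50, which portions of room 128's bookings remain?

04:05–04:35, 05:00–05:40, 08:40–10:40

First set merges to 04:05–05:40, 08:40–10:40, 11:00–13:10.
Second set merges to 04:35–05:00, 06:05–08:30, 10:45–13:25.
04:05–05:40 minus B → 04:05–04:35, 05:00–05:40.
08:40–10:40: no B overlap → unchanged.
11:00–13:10: fully covered by B → removed.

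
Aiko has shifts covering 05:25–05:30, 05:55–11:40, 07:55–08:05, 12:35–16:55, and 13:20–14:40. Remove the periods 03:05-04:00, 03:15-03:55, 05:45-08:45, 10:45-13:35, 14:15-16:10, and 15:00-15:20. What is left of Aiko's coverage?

A, merged: 05:25-05:30, 05:55-11:40, 12:35-16:55.
B, merged: 03:05-04:00, 05:45-08:45, 10:45-13:35, 14:15-16:10.
05:25-05:30 is untouched.
05:55-11:40 with B removed leaves 08:45-10:45.
12:35-16:55 with B removed leaves 13:35-14:15, 16:10-16:55.

05:25-05:30, 08:45-10:45, 13:35-14:15, 16:10-16:55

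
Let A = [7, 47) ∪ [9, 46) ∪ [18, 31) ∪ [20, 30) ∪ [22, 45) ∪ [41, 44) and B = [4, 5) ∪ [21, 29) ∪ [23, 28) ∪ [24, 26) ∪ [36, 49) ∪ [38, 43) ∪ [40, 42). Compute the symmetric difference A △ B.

First set merges to [7, 47).
Second set merges to [4, 5), [21, 29), [36, 49).
A but not B: [7, 21), [29, 36).
B but not A: [4, 5), [47, 49).
Combining gives A △ B.

[4, 5) ∪ [7, 21) ∪ [29, 36) ∪ [47, 49)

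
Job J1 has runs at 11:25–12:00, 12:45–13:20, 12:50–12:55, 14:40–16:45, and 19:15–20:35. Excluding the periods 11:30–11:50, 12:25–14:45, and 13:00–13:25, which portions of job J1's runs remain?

A, merged: 11:25–12:00, 12:45–13:20, 14:40–16:45, 19:15–20:35.
B, merged: 11:30–11:50, 12:25–14:45.
11:25–12:00 minus B → 11:25–11:30, 11:50–12:00.
12:45–13:20: fully covered by B → removed.
14:40–16:45 minus B → 14:45–16:45.
19:15–20:35: no B overlap → unchanged.

11:25–11:30, 11:50–12:00, 14:45–16:45, 19:15–20:35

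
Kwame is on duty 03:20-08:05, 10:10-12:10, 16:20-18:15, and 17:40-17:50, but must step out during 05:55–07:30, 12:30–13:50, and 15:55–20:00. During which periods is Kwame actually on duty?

03:20-05:55, 07:30-08:05, 10:10-12:10

Merge the first list: 03:20-08:05, 10:10-12:10, 16:20-18:15.
03:20-08:05 \ B = 03:20-05:55, 07:30-08:05.
10:10-12:10: nothing removed.
16:20-18:15: entirely removed.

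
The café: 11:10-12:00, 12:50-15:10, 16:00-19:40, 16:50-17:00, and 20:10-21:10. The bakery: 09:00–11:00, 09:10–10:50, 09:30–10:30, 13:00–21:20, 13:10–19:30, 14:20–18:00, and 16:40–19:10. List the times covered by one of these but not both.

09:00–11:00, 11:10–12:00, 12:50–13:00, 15:10–16:00, 19:40–20:10, 21:10–21:20

A, merged: 11:10–12:00, 12:50–15:10, 16:00–19:40, 20:10–21:10.
B, merged: 09:00–11:00, 13:00–21:20.
A but not B: 11:10–12:00, 12:50–13:00.
B but not A: 09:00–11:00, 15:10–16:00, 19:40–20:10, 21:10–21:20.
Combining gives A △ B.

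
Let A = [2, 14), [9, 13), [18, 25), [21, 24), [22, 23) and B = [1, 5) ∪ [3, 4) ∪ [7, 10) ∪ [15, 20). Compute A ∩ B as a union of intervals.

[2, 5) ∪ [7, 10) ∪ [18, 20)

Merge the first list: [2, 14), [18, 25).
Merge the second list: [1, 5), [7, 10), [15, 20).
[2, 14) overlaps B on [2, 5), [7, 10).
[18, 25) overlaps B on [18, 20).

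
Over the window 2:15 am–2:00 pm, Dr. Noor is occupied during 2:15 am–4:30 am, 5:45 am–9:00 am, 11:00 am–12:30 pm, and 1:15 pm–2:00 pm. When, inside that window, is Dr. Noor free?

The merged coverage is 2:15 am–4:30 am, 5:45 am–9:00 am, 11:00 am–12:30 pm, 1:15 pm–2:00 pm.
Complement within 2:15 am–2:00 pm: 4:30 am–5:45 am, 9:00 am–11:00 am, 12:30 pm–1:15 pm.

4:30 am–5:45 am, 9:00 am–11:00 am, 12:30 pm–1:15 pm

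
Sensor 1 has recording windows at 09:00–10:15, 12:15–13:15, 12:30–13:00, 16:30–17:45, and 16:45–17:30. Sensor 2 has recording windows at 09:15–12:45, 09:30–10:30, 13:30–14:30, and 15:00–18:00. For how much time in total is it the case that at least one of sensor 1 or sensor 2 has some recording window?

Merge the first list: 09:00-10:15, 12:15-13:15, 16:30-17:45.
Merge the second list: 09:15-12:45, 13:30-14:30, 15:00-18:00.
A ∪ B = 09:00-13:15, 13:30-14:30, 15:00-18:00.
Total: 4 h 15 min + 1 h + 3 h = 8 h 15 min.

8 h 15 min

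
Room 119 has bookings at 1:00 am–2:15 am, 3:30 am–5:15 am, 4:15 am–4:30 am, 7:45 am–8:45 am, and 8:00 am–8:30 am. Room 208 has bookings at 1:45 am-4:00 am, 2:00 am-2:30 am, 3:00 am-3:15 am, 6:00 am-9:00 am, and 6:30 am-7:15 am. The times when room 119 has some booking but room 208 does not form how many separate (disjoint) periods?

First set merges to 1:00 am–2:15 am, 3:30 am–5:15 am, 7:45 am–8:45 am.
Second set merges to 1:45 am–4:00 am, 6:00 am–9:00 am.
A \ B = 1:00 am–1:45 am, 4:00 am–5:15 am.
That is 2 disjoint pieces.

2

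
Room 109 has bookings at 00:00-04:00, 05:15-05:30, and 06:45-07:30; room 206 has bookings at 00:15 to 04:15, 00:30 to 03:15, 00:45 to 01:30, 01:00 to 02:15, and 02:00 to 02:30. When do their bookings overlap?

B, merged: 00:15-04:15.
00:00-04:00 ∩ B → 00:15-04:00.
05:15-05:30 meets no B interval.
06:45-07:30 meets no B interval.

00:15-04:00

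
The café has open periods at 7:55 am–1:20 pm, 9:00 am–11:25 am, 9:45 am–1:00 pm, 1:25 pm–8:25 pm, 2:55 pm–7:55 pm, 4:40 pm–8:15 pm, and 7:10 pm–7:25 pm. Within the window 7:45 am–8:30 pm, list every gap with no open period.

7:45 am–7:55 am, 1:20 pm–1:25 pm, 8:25 pm–8:30 pm

The merged coverage is 7:55 am–1:20 pm, 1:25 pm–8:25 pm.
Uncovered inside 7:45 am–8:30 pm: 7:45 am–7:55 am, 1:20 pm–1:25 pm, 8:25 pm–8:30 pm.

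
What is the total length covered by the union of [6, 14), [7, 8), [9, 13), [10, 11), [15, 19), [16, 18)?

12

Merged: [6, 14), [15, 19).
Lengths: 8 + 4 = 12.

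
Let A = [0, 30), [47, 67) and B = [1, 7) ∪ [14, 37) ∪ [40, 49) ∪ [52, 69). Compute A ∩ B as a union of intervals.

[1, 7) ∪ [14, 30) ∪ [47, 49) ∪ [52, 67)

[0, 30) meets the second set on [1, 7), [14, 30).
[47, 67) meets the second set on [47, 49), [52, 67).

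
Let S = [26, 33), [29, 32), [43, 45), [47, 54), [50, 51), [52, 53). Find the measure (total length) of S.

16

Merged: [26, 33), [43, 45), [47, 54).
Lengths: 7 + 2 + 7 = 16.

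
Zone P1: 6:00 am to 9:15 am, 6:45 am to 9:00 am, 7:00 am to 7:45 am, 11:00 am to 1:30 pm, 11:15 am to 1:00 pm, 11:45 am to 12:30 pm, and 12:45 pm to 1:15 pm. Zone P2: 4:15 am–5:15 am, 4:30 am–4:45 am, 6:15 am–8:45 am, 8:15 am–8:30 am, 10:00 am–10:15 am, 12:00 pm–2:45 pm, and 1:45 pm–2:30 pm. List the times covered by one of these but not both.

4:15 am-5:15 am, 6:00 am-6:15 am, 8:45 am-9:15 am, 10:00 am-10:15 am, 11:00 am-12:00 pm, 1:30 pm-2:45 pm

Merge the first list: 6:00 am-9:15 am, 11:00 am-1:30 pm.
Merge the second list: 4:15 am-5:15 am, 6:15 am-8:45 am, 10:00 am-10:15 am, 12:00 pm-2:45 pm.
A \ B = 6:00 am-6:15 am, 8:45 am-9:15 am, 11:00 am-12:00 pm.
B \ A = 4:15 am-5:15 am, 10:00 am-10:15 am, 1:30 pm-2:45 pm.
Union of the two gives the symmetric difference.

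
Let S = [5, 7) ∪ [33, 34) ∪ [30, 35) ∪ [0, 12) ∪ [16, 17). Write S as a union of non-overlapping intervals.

[0, 12) ∪ [16, 17) ∪ [30, 35)

Sort by start: [0, 12), [5, 7), [16, 17), [30, 35), [33, 34).
[5, 7) overlaps/touches [0, 12) → extend to [0, 12).
[16, 17) is disjoint → start new block.
[30, 35) is disjoint → start new block.
[33, 34) overlaps/touches [30, 35) → extend to [30, 35).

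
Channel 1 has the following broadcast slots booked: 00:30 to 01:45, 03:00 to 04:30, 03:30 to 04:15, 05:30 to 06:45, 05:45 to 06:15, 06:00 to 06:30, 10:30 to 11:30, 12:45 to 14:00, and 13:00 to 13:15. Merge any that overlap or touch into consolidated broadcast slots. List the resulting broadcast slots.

00:30-01:45, 03:00-04:30, 05:30-06:45, 10:30-11:30, 12:45-14:00

03:00-04:30 is disjoint → start new block.
03:30-04:15 overlaps/touches 03:00-04:30 → extend to 03:00-04:30.
05:30-06:45 is disjoint → start new block.
05:45-06:15 overlaps/touches 05:30-06:45 → extend to 05:30-06:45.
06:00-06:30 overlaps/touches 05:30-06:45 → extend to 05:30-06:45.
10:30-11:30 is disjoint → start new block.
12:45-14:00 is disjoint → start new block.
13:00-13:15 overlaps/touches 12:45-14:00 → extend to 12:45-14:00.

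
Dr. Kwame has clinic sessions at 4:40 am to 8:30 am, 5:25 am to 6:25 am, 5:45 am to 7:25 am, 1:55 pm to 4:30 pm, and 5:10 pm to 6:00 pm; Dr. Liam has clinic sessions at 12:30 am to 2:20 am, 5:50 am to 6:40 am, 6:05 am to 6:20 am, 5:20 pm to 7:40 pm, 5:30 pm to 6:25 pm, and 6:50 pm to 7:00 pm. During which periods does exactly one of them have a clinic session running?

12:30 am–2:20 am, 4:40 am–5:50 am, 6:40 am–8:30 am, 1:55 pm–4:30 pm, 5:10 pm–5:20 pm, 6:00 pm–7:40 pm

First set merges to 4:40 am–8:30 am, 1:55 pm–4:30 pm, 5:10 pm–6:00 pm.
Second set merges to 12:30 am–2:20 am, 5:50 am–6:40 am, 5:20 pm–7:40 pm.
Only in the first: 4:40 am–5:50 am, 6:40 am–8:30 am, 1:55 pm–4:30 pm, 5:10 pm–5:20 pm.
Only in the second: 12:30 am–2:20 am, 6:00 pm–7:40 pm.
Together these are the periods covered by exactly one.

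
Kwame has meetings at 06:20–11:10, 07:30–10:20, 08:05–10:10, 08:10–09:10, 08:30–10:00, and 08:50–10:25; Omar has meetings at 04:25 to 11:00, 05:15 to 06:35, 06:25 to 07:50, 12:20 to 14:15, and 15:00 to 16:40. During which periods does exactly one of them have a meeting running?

04:25-06:20, 11:00-11:10, 12:20-14:15, 15:00-16:40

First set merges to 06:20-11:10.
Second set merges to 04:25-11:00, 12:20-14:15, 15:00-16:40.
A but not B: 11:00-11:10.
B but not A: 04:25-06:20, 12:20-14:15, 15:00-16:40.
Combining gives A △ B.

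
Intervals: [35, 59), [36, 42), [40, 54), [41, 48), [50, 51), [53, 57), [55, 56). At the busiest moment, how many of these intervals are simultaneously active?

Sweep endpoints in order; track running count of active intervals.
Peak of 4 reached at 41.

4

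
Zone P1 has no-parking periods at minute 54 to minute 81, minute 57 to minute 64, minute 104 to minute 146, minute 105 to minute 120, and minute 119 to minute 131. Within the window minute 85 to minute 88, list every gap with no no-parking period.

After merging, the occupied span is minute 54 to minute 81, minute 104 to minute 146.
Complement within minute 85 to minute 88: minute 85 to minute 88.

minute 85 to minute 88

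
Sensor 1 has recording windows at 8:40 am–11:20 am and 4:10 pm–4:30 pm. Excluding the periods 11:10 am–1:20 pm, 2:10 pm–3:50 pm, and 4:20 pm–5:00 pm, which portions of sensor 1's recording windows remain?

8:40 am–11:20 am \ B = 8:40 am–11:10 am.
4:10 pm–4:30 pm \ B = 4:10 pm–4:20 pm.

8:40 am–11:10 am, 4:10 pm–4:20 pm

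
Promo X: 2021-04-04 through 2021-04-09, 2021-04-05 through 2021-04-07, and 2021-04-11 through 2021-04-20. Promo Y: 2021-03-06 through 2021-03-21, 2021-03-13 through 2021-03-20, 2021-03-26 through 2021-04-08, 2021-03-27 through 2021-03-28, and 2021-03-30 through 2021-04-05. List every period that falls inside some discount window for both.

2021-04-04 through 2021-04-08

A, merged: 2021-04-04 through 2021-04-09, 2021-04-11 through 2021-04-20.
B, merged: 2021-03-06 through 2021-03-21, 2021-03-26 through 2021-04-08.
2021-04-04 through 2021-04-09 ∩ B → 2021-04-04 through 2021-04-08.
2021-04-11 through 2021-04-20 meets no B interval.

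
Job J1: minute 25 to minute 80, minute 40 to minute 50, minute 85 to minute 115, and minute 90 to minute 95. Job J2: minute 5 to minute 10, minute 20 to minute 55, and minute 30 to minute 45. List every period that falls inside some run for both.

minute 25 to minute 55

First set merges to minute 25 to minute 80, minute 85 to minute 115.
Second set merges to minute 5 to minute 10, minute 20 to minute 55.
minute 25 to minute 80 meets the second set on minute 25 to minute 55.
minute 85 to minute 115: no overlap with the second set.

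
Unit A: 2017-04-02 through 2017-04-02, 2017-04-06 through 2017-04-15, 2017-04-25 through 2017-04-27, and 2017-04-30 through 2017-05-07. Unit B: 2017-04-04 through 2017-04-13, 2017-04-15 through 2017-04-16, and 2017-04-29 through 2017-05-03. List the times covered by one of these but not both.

2017-04-02 through 2017-04-02, 2017-04-04 through 2017-04-05, 2017-04-14 through 2017-04-14, 2017-04-16 through 2017-04-16, 2017-04-25 through 2017-04-27, 2017-04-29 through 2017-04-29, 2017-05-04 through 2017-05-07

Only in the first: 2017-04-02 through 2017-04-02, 2017-04-14 through 2017-04-14, 2017-04-25 through 2017-04-27, 2017-05-04 through 2017-05-07.
Only in the second: 2017-04-04 through 2017-04-05, 2017-04-16 through 2017-04-16, 2017-04-29 through 2017-04-29.
Together these are the periods covered by exactly one.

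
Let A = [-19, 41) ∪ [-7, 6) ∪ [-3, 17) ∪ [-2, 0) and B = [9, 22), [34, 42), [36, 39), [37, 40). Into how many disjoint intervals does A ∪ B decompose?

A, merged: [-19, 41).
B, merged: [9, 22), [34, 42).
A ∪ B = [-19, 42).
That is 1 disjoint piece.

1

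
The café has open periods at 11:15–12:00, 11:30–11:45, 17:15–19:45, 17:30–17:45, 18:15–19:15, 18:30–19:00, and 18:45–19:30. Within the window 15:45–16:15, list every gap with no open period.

After merging, the occupied span is 11:15-12:00, 17:15-19:45.
Gaps within 15:45-16:15: 15:45-16:15.

15:45-16:15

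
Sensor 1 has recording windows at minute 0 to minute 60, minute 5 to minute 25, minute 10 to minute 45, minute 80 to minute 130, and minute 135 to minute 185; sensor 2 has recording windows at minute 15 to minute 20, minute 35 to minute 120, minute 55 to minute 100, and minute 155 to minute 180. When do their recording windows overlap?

minute 15 to minute 20, minute 35 to minute 60, minute 80 to minute 120, minute 155 to minute 180

Merge the first list: minute 0 to minute 60, minute 80 to minute 130, minute 135 to minute 185.
Merge the second list: minute 15 to minute 20, minute 35 to minute 120, minute 155 to minute 180.
minute 0 to minute 60 ∩ B → minute 15 to minute 20, minute 35 to minute 60.
minute 80 to minute 130 ∩ B → minute 80 to minute 120.
minute 135 to minute 185 ∩ B → minute 155 to minute 180.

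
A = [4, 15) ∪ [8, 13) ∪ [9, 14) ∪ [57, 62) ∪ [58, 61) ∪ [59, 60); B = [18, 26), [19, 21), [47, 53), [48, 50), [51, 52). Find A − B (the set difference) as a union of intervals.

[4, 15) ∪ [57, 62)

First set merges to [4, 15), [57, 62).
Second set merges to [18, 26), [47, 53).
[4, 15) is untouched.
[57, 62) is untouched.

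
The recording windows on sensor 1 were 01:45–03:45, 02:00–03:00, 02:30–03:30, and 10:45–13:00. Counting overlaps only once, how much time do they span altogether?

Merged: 01:45-03:45, 10:45-13:00.
Lengths: 2 h + 2 h 15 min = 4 h 15 min.

4 h 15 min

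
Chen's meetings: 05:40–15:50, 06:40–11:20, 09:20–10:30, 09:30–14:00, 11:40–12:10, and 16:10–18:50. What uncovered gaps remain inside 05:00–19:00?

After merging, the occupied span is 05:40-15:50, 16:10-18:50.
Complement within 05:00-19:00: 05:00-05:40, 15:50-16:10, 18:50-19:00.

05:00-05:40, 15:50-16:10, 18:50-19:00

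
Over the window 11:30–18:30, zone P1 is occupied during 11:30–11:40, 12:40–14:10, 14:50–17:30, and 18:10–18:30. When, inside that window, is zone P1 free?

11:40–12:40, 14:10–14:50, 17:30–18:10

Covered (merged): 11:30–11:40, 12:40–14:10, 14:50–17:30, 18:10–18:30.
Gaps within 11:30–18:30: 11:40–12:40, 14:10–14:50, 17:30–18:10.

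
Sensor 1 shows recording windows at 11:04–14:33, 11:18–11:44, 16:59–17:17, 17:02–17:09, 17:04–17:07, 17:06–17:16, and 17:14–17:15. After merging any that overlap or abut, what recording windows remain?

11:04-14:33, 16:59-17:17

11:18-11:44 overlaps/touches 11:04-14:33 → extend to 11:04-14:33.
16:59-17:17 is disjoint → start new block.
17:02-17:09 overlaps/touches 16:59-17:17 → extend to 16:59-17:17.
17:04-17:07 overlaps/touches 16:59-17:17 → extend to 16:59-17:17.
17:06-17:16 overlaps/touches 16:59-17:17 → extend to 16:59-17:17.
17:14-17:15 overlaps/touches 16:59-17:17 → extend to 16:59-17:17.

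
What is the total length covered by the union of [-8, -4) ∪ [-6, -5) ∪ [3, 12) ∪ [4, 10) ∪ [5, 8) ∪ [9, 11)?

Merged: [-8, -4), [3, 12).
Lengths: 4 + 9 = 13.

13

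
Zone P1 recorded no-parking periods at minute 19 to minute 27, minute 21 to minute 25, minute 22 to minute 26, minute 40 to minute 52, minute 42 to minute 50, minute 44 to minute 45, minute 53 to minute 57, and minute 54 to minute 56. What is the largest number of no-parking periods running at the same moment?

At minute 22, 3 of the intervals are simultaneously active.
No point has more.

3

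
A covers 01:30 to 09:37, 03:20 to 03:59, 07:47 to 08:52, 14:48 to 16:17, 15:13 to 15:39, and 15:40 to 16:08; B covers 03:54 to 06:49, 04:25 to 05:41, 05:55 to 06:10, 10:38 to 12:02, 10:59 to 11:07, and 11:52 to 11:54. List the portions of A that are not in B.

01:30-03:54, 06:49-09:37, 14:48-16:17

First set merges to 01:30-09:37, 14:48-16:17.
Second set merges to 03:54-06:49, 10:38-12:02.
01:30-09:37 minus B → 01:30-03:54, 06:49-09:37.
14:48-16:17: no B overlap → unchanged.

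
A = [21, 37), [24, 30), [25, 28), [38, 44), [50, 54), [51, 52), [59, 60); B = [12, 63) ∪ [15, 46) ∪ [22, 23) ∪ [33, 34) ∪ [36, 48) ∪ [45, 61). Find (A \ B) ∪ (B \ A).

[12, 21) ∪ [37, 38) ∪ [44, 50) ∪ [54, 59) ∪ [60, 63)

First set merges to [21, 37), [38, 44), [50, 54), [59, 60).
Second set merges to [12, 63).
A \ B = none.
B \ A = [12, 21), [37, 38), [44, 50), [54, 59), [60, 63).
Union of the two gives the symmetric difference.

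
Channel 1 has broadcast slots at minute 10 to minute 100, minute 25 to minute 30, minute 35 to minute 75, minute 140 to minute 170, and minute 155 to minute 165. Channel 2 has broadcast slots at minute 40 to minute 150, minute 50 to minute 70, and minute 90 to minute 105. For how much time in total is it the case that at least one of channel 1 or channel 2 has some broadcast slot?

A, merged: minute 10 to minute 100, minute 140 to minute 170.
B, merged: minute 40 to minute 150.
A ∪ B = minute 10 to minute 170.
Total: 160 minutes.

160 minutes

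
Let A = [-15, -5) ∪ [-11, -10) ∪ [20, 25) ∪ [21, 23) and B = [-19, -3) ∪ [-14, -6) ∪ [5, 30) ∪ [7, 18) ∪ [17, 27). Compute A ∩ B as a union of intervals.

First set merges to [-15, -5), [20, 25).
Second set merges to [-19, -3), [5, 30).
[-15, -5) overlaps B on [-15, -5).
[20, 25) overlaps B on [20, 25).

[-15, -5) ∪ [20, 25)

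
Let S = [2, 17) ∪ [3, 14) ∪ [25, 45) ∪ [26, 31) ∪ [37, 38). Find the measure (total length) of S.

Merged: [2, 17), [25, 45).
Lengths: 15 + 20 = 35.

35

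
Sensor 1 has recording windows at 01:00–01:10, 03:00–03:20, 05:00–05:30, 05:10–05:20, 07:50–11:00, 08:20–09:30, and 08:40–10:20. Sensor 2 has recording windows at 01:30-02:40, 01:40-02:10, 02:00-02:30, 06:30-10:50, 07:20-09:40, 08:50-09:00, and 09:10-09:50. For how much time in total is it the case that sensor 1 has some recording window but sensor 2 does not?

A, merged: 01:00–01:10, 03:00–03:20, 05:00–05:30, 07:50–11:00.
B, merged: 01:30–02:40, 06:30–10:50.
A \ B = 01:00–01:10, 03:00–03:20, 05:00–05:30, 10:50–11:00.
Total: 10 min + 20 min + 30 min + 10 min = 1 h 10 min.

1 h 10 min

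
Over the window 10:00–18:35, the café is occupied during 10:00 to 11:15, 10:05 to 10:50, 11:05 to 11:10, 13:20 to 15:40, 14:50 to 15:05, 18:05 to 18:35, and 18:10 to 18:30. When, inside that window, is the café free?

11:15–13:20, 15:40–18:05

After merging, the occupied span is 10:00–11:15, 13:20–15:40, 18:05–18:35.
Gaps within 10:00–18:35: 11:15–13:20, 15:40–18:05.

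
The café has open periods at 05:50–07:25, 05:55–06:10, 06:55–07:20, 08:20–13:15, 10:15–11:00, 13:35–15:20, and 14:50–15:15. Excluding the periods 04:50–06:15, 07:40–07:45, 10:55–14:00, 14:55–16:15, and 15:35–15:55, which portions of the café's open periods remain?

Merge the first list: 05:50–07:25, 08:20–13:15, 13:35–15:20.
Merge the second list: 04:50–06:15, 07:40–07:45, 10:55–14:00, 14:55–16:15.
05:50–07:25 with B removed leaves 06:15–07:25.
08:20–13:15 with B removed leaves 08:20–10:55.
13:35–15:20 with B removed leaves 14:00–14:55.

06:15–07:25, 08:20–10:55, 14:00–14:55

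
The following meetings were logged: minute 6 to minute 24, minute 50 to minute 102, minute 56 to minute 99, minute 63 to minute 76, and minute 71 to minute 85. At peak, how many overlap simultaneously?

4

At minute 71, 4 of the intervals are simultaneously active.
No point has more.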